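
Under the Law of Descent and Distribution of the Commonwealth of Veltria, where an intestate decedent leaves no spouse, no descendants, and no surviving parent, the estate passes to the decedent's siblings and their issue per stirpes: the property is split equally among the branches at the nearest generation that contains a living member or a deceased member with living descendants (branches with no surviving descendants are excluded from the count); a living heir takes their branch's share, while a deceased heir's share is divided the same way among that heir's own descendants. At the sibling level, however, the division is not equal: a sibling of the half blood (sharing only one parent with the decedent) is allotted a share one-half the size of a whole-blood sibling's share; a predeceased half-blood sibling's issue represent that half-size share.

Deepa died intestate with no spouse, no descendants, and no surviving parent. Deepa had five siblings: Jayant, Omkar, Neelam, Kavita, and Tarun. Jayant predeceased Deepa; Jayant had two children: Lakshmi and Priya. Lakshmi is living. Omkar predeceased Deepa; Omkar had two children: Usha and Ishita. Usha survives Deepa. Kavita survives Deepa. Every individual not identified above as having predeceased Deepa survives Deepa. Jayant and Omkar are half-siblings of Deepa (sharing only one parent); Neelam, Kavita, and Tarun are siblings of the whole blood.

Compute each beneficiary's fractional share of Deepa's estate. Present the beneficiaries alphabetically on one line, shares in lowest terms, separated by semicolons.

No spouse, descendants, or parent survives, so the estate passes to Deepa's siblings per stirpes.
Half-blood siblings count for one-half the weight of whole-blood siblings at the initial division.
Dividing 1 in proportion to weights (total weight 4): Jayant (weight 1/2) → 1/8; Omkar (weight 1/2) → 1/8; Neelam (weight 1) → 1/4; Kavita (weight 1) → 1/4; Tarun (weight 1) → 1/4.
Jayant predeceased; the 1/8 allotted to Jayant's branch passes to Jayant's issue by representation.
The 1/8 is divided into 2 equal shares of 1/16 among Lakshmi, Priya.
Lakshmi is living and takes 1/16.
Priya is living and takes 1/16.
Omkar predeceased; the 1/8 allotted to Omkar's branch passes to Omkar's issue by representation.
The 1/8 is divided into 2 equal shares of 1/16 among Usha, Ishita.
Usha is living and takes 1/16.
Ishita is living and takes 1/16.
Neelam is living and takes 1/4.
Kavita is living and takes 1/4.
Tarun is living and takes 1/4.

Ishita 1/16; Kavita 1/4; Lakshmi 1/16; Neelam 1/4; Priya 1/16; Tarun 1/4; Usha 1/16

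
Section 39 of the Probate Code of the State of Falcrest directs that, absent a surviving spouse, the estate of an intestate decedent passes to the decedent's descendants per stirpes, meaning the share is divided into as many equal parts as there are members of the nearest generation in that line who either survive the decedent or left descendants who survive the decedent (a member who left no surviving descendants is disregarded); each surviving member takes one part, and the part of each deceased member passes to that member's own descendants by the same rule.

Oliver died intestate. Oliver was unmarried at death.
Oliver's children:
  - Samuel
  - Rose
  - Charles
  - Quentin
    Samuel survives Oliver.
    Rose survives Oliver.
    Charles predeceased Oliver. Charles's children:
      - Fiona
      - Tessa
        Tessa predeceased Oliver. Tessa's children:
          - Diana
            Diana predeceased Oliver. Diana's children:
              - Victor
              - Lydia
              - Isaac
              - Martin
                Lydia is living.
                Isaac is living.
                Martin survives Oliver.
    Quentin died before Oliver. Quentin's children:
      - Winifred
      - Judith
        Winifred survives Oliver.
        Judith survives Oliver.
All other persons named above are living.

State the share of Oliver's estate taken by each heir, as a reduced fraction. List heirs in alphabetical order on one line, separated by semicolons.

Fiona 1/8; Isaac 1/32; Judith 1/8; Lydia 1/32; Martin 1/32; Rose 1/4; Samuel 1/4; Victor 1/32; Winifred 1/8

There is no surviving spouse, so the entire estate passes to Oliver's descendants per stirpes.
The estate is divided into 4 equal shares of 1/4 among Samuel, Rose, Charles, Quentin.
Samuel is living and takes 1/4.
Rose is living and takes 1/4.
Charles predeceased; the 1/4 allotted to Charles's branch passes to Charles's issue by representation.
The 1/4 is divided into 2 equal shares of 1/8 among Fiona, Tessa.
Fiona is living and takes 1/8.
Tessa predeceased; the 1/8 allotted to Tessa's branch passes to Tessa's issue by representation.
Diana's line is the sole branch at this level, so the full 1/8 passes to Diana's issue by representation.
The 1/8 is divided into 4 equal shares of 1/32 among Victor, Lydia, Isaac, Martin.
Victor is living and takes 1/32.
Lydia is living and takes 1/32.
Isaac is living and takes 1/32.
Martin is living and takes 1/32.
Quentin predeceased; the 1/4 allotted to Quentin's branch passes to Quentin's issue by representation.
The 1/4 is divided into 2 equal shares of 1/8 among Winifred, Judith.
Winifred is living and takes 1/8.
Judith is living and takes 1/8.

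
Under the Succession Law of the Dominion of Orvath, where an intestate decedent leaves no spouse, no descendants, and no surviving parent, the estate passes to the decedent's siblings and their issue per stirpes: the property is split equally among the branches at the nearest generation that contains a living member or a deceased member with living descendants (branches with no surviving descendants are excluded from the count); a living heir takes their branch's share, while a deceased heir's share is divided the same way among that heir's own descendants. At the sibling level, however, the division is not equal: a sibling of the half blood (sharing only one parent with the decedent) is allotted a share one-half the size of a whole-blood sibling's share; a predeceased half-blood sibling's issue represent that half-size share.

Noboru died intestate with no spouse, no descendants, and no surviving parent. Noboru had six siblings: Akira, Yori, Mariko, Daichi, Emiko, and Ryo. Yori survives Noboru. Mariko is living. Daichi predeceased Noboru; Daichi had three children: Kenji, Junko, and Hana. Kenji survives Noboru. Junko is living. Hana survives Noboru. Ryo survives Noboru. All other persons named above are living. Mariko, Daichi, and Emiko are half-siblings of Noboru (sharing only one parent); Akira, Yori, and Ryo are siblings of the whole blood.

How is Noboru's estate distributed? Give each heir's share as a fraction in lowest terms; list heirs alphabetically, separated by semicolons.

No spouse, descendants, or parent survives, so the estate passes to Noboru's siblings per stirpes.
Half-blood siblings count for one-half the weight of whole-blood siblings at the initial division.
Dividing 1 in proportion to weights (total weight 9/2): Akira (weight 1) → 2/9; Yori (weight 1) → 2/9; Mariko (weight 1/2) → 1/9; Daichi (weight 1/2) → 1/9; Emiko (weight 1/2) → 1/9; Ryo (weight 1) → 2/9.
Akira is living and takes 2/9.
Yori is living and takes 2/9.
Mariko is living and takes 1/9.
Daichi predeceased; the 1/9 allotted to Daichi's branch passes to Daichi's issue by representation.
The 1/9 is divided into 3 equal shares of 1/27 among Kenji, Junko, Hana.
Kenji is living and takes 1/27.
Junko is living and takes 1/27.
Hana is living and takes 1/27.
Emiko is living and takes 1/9.
Ryo is living and takes 2/9.

Akira 2/9; Emiko 1/9; Hana 1/27; Junko 1/27; Kenji 1/27; Mariko 1/9; Ryo 2/9; Yori 2/9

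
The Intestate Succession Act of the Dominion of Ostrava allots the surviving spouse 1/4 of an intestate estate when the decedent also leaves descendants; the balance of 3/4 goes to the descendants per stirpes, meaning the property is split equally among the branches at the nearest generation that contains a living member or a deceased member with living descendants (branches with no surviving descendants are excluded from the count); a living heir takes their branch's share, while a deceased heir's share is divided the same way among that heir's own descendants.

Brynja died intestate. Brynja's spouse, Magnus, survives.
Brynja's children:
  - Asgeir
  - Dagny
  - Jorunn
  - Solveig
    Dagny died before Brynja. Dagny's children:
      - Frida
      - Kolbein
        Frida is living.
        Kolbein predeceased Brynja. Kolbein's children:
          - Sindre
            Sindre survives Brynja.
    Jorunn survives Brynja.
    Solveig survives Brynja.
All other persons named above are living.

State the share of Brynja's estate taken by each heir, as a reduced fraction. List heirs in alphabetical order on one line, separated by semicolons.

Magnus, as surviving spouse, takes 1/4.
The remaining 3/4 passes to Brynja's descendants per stirpes.
The 3/4 is divided into 4 equal shares of 3/16 among Asgeir, Dagny, Jorunn, Solveig.
Asgeir is living and takes 3/16.
Dagny predeceased; the 3/16 allotted to Dagny's branch passes to Dagny's issue by representation.
The 3/16 is divided into 2 equal shares of 3/32 among Frida, Kolbein.
Frida is living and takes 3/32.
Kolbein predeceased; the 3/32 allotted to Kolbein's branch passes to Kolbein's issue by representation.
Sindre is the sole taker at this level and receives the full 3/32.
Jorunn is living and takes 3/16.
Solveig is living and takes 3/16.

Asgeir 3/16; Frida 3/32; Jorunn 3/16; Magnus 1/4; Sindre 3/32; Solveig 3/16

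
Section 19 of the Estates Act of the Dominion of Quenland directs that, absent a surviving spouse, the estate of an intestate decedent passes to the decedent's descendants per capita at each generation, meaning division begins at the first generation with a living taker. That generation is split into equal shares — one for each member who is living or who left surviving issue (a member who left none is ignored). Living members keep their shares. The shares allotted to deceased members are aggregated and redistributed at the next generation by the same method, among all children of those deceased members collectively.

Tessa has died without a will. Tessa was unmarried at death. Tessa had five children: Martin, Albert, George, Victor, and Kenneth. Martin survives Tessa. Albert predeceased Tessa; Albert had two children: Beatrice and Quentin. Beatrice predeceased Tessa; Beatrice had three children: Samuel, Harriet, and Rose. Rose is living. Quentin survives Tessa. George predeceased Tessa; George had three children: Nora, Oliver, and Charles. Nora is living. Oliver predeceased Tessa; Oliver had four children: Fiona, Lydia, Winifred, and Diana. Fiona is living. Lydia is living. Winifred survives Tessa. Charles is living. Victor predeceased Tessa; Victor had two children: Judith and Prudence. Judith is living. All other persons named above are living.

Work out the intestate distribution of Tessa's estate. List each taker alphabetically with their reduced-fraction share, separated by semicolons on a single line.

Charles 3/35; Diana 6/245; Fiona 6/245; Harriet 6/245; Judith 3/35; Kenneth 1/5; Lydia 6/245; Martin 1/5; Nora 3/35; Prudence 3/35; Quentin 3/35; Rose 6/245; Samuel 6/245; Winifred 6/245

There is no surviving spouse, so the entire estate passes to Tessa's descendants per capita at each generation.
At generation 1 (Martin, Albert, George, Victor, Kenneth) there are 5 shares of (1)/5 = 1/5 each.
Living: Martin and Kenneth — each takes 1/5.
Deceased: Albert, George, and Victor. Their combined 3/5 is pooled and carried to generation 2.
At generation 2 (Beatrice, Quentin, Nora, Oliver, Charles, Judith, Prudence) there are 7 shares of (3/5)/7 = 3/35 each.
Living: Quentin, Nora, Charles, Judith, and Prudence — each takes 3/35.
Deceased: Beatrice and Oliver. Their combined 6/35 is pooled and carried to generation 3.
At generation 3 (Samuel, Harriet, Rose, Fiona, Lydia, Winifred, Diana) there are 7 shares of (6/35)/7 = 6/245 each.
Living: Samuel, Harriet, Rose, Fiona, Lydia, Winifred, and Diana — each takes 6/245.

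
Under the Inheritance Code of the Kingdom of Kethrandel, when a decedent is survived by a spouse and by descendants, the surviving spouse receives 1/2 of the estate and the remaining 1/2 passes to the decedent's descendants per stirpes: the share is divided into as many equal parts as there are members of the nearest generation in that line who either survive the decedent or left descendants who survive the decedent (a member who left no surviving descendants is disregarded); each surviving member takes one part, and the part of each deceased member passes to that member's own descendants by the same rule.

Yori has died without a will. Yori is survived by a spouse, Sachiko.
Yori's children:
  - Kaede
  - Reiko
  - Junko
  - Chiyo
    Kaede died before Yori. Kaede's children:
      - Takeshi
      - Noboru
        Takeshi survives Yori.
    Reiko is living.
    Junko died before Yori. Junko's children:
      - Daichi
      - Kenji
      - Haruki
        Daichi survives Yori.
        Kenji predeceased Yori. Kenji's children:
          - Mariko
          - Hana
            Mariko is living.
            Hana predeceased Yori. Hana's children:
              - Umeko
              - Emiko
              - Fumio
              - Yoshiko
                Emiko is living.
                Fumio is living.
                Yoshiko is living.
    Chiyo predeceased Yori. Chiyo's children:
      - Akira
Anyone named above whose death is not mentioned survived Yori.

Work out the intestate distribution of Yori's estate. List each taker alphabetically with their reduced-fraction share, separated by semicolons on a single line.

Sachiko, as surviving spouse, takes 1/2.
The remaining 1/2 passes to Yori's descendants per stirpes.
The 1/2 is divided into 4 equal shares of 1/8 among Kaede, Reiko, Junko, Chiyo.
Kaede predeceased; the 1/8 allotted to Kaede's branch passes to Kaede's issue by representation.
The 1/8 is divided into 2 equal shares of 1/16 among Takeshi, Noboru.
Takeshi is living and takes 1/16.
Noboru is living and takes 1/16.
Reiko is living and takes 1/8.
Junko predeceased; the 1/8 allotted to Junko's branch passes to Junko's issue by representation.
The 1/8 is divided into 3 equal shares of 1/24 among Daichi, Kenji, Haruki.
Daichi is living and takes 1/24.
Kenji predeceased; the 1/24 allotted to Kenji's branch passes to Kenji's issue by representation.
The 1/24 is divided into 2 equal shares of 1/48 among Mariko, Hana.
Mariko is living and takes 1/48.
Hana predeceased; the 1/48 allotted to Hana's branch passes to Hana's issue by representation.
The 1/48 is divided into 4 equal shares of 1/192 among Umeko, Emiko, Fumio, Yoshiko.
Umeko is living and takes 1/192.
Emiko is living and takes 1/192.
Fumio is living and takes 1/192.
Yoshiko is living and takes 1/192.
Haruki is living and takes 1/24.
Chiyo predeceased; the 1/8 allotted to Chiyo's branch passes to Chiyo's issue by representation.
Akira is the sole taker at this level and receives the full 1/8.

Akira 1/8; Daichi 1/24; Emiko 1/192; Fumio 1/192; Haruki 1/24; Mariko 1/48; Noboru 1/16; Reiko 1/8; Sachiko 1/2; Takeshi 1/16; Umeko 1/192; Yoshiko 1/192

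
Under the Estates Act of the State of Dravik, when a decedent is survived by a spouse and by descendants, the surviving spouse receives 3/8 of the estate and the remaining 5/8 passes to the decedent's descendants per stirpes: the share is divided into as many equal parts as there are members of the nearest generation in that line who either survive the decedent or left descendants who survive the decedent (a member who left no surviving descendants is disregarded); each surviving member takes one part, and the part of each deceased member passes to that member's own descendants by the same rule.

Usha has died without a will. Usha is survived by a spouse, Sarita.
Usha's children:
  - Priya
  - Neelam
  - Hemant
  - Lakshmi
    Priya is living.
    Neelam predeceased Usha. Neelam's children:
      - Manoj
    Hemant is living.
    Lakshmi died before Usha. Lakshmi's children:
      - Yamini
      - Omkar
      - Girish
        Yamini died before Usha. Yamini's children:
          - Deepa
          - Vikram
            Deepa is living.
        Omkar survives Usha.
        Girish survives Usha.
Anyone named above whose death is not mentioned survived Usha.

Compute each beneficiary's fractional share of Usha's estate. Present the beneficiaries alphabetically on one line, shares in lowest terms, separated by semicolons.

Sarita, as surviving spouse, takes 3/8.
The remaining 5/8 passes to Usha's descendants per stirpes.
The 5/8 is divided into 4 equal shares of 5/32 among Priya, Neelam, Hemant, Lakshmi.
Priya is living and takes 5/32.
Neelam predeceased; the 5/32 allotted to Neelam's branch passes to Neelam's issue by representation.
Manoj is the sole taker at this level and receives the full 5/32.
Hemant is living and takes 5/32.
Lakshmi predeceased; the 5/32 allotted to Lakshmi's branch passes to Lakshmi's issue by representation.
The 5/32 is divided into 3 equal shares of 5/96 among Yamini, Omkar, Girish.
Yamini predeceased; the 5/96 allotted to Yamini's branch passes to Yamini's issue by representation.
The 5/96 is divided into 2 equal shares of 5/192 among Deepa, Vikram.
Deepa is living and takes 5/192.
Vikram is living and takes 5/192.
Omkar is living and takes 5/96.
Girish is living and takes 5/96.

Deepa 5/192; Girish 5/96; Hemant 5/32; Manoj 5/32; Omkar 5/96; Priya 5/32; Sarita 3/8; Vikram 5/192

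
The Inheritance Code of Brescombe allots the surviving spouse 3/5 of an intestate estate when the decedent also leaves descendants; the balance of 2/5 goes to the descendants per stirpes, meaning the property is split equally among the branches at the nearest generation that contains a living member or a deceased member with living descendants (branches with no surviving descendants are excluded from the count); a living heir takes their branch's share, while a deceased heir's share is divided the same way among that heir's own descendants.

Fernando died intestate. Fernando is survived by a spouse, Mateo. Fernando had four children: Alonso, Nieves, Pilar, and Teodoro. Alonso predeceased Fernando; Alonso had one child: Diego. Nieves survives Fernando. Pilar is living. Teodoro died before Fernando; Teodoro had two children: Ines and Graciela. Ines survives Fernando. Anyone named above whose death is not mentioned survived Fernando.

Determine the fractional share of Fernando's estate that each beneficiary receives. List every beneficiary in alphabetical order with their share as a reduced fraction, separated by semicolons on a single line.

Diego 1/10; Graciela 1/20; Ines 1/20; Mateo 3/5; Nieves 1/10; Pilar 1/10

Mateo, as surviving spouse, takes 3/5.
The remaining 2/5 passes to Fernando's descendants per stirpes.
The 2/5 is divided into 4 equal shares of 1/10 among Alonso, Nieves, Pilar, Teodoro.
Alonso predeceased; the 1/10 allotted to Alonso's branch passes to Alonso's issue by representation.
Diego is the sole taker at this level and receives the full 1/10.
Nieves is living and takes 1/10.
Pilar is living and takes 1/10.
Teodoro predeceased; the 1/10 allotted to Teodoro's branch passes to Teodoro's issue by representation.
The 1/10 is divided into 2 equal shares of 1/20 among Ines, Graciela.
Ines is living and takes 1/20.
Graciela is living and takes 1/20.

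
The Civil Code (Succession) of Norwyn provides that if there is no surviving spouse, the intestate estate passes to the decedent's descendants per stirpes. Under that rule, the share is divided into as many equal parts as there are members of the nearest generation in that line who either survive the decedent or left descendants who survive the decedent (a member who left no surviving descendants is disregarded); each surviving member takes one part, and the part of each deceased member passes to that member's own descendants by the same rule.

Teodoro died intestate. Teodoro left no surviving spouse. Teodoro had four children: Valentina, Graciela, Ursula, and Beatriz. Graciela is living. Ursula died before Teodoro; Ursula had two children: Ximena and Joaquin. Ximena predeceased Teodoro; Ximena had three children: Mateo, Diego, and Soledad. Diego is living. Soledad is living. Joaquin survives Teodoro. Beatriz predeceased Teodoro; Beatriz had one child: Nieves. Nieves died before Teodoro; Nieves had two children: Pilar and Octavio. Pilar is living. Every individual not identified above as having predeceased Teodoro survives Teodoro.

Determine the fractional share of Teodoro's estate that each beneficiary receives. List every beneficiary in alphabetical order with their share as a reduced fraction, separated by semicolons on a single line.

Diego 1/24; Graciela 1/4; Joaquin 1/8; Mateo 1/24; Octavio 1/8; Pilar 1/8; Soledad 1/24; Valentina 1/4

There is no surviving spouse, so the entire estate passes to Teodoro's descendants per stirpes.
The estate is divided into 4 equal shares of 1/4 among Valentina, Graciela, Ursula, Beatriz.
Valentina is living and takes 1/4.
Graciela is living and takes 1/4.
Ursula predeceased; the 1/4 allotted to Ursula's branch passes to Ursula's issue by representation.
The 1/4 is divided into 2 equal shares of 1/8 among Ximena, Joaquin.
Ximena predeceased; the 1/8 allotted to Ximena's branch passes to Ximena's issue by representation.
The 1/8 is divided into 3 equal shares of 1/24 among Mateo, Diego, Soledad.
Mateo is living and takes 1/24.
Diego is living and takes 1/24.
Soledad is living and takes 1/24.
Joaquin is living and takes 1/8.
Beatriz predeceased; the 1/4 allotted to Beatriz's branch passes to Beatriz's issue by representation.
Nieves's line is the sole branch at this level, so the full 1/4 passes to Nieves's issue by representation.
The 1/4 is divided into 2 equal shares of 1/8 among Pilar, Octavio.
Pilar is living and takes 1/8.
Octavio is living and takes 1/8.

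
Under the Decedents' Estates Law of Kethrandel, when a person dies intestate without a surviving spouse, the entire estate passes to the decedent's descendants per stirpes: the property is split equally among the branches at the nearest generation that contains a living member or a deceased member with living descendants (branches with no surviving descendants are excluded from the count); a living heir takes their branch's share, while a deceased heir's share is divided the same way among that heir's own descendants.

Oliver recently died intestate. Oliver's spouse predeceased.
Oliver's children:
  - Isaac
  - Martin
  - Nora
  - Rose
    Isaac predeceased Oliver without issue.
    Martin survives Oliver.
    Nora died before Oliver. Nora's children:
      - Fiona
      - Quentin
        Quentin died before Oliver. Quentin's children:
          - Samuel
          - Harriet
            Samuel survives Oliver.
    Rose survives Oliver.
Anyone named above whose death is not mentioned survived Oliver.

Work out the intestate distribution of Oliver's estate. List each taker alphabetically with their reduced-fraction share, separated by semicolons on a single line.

Fiona 1/6; Harriet 1/12; Martin 1/3; Rose 1/3; Samuel 1/12

There is no surviving spouse, so the entire estate passes to Oliver's descendants per stirpes.
Isaac left no surviving issue, so that branch lapses and is disregarded.
The estate is divided into 3 equal shares of 1/3 among Martin, Nora, Rose.
Martin is living and takes 1/3.
Nora predeceased; the 1/3 allotted to Nora's branch passes to Nora's issue by representation.
The 1/3 is divided into 2 equal shares of 1/6 among Fiona, Quentin.
Fiona is living and takes 1/6.
Quentin predeceased; the 1/6 allotted to Quentin's branch passes to Quentin's issue by representation.
The 1/6 is divided into 2 equal shares of 1/12 among Samuel, Harriet.
Samuel is living and takes 1/12.
Harriet is living and takes 1/12.
Rose is living and takes 1/3.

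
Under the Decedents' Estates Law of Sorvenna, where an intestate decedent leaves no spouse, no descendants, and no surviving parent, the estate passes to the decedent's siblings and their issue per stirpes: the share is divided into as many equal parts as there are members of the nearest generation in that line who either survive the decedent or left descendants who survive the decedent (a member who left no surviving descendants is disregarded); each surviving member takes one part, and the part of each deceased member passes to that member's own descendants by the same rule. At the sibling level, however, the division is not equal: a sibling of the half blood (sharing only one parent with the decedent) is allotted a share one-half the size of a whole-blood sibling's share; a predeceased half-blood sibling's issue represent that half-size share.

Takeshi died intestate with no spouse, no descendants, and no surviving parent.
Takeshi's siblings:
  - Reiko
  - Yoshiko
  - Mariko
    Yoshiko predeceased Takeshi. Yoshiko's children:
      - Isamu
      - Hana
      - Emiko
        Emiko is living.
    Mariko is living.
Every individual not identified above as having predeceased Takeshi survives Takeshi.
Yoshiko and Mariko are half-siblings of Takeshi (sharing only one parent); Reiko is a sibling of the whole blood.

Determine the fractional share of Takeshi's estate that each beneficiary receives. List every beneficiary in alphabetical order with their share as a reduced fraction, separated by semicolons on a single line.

Emiko 1/12; Hana 1/12; Isamu 1/12; Mariko 1/4; Reiko 1/2

No spouse, descendants, or parent survives, so the estate passes to Takeshi's siblings per stirpes.
Half-blood siblings count for one-half the weight of whole-blood siblings at the initial division.
Dividing 1 in proportion to weights (total weight 2): Reiko (weight 1) → 1/2; Yoshiko (weight 1/2) → 1/4; Mariko (weight 1/2) → 1/4.
Reiko is living and takes 1/2.
Yoshiko predeceased; the 1/4 allotted to Yoshiko's branch passes to Yoshiko's issue by representation.
The 1/4 is divided into 3 equal shares of 1/12 among Isamu, Hana, Emiko.
Isamu is living and takes 1/12.
Hana is living and takes 1/12.
Emiko is living and takes 1/12.
Mariko is living and takes 1/4.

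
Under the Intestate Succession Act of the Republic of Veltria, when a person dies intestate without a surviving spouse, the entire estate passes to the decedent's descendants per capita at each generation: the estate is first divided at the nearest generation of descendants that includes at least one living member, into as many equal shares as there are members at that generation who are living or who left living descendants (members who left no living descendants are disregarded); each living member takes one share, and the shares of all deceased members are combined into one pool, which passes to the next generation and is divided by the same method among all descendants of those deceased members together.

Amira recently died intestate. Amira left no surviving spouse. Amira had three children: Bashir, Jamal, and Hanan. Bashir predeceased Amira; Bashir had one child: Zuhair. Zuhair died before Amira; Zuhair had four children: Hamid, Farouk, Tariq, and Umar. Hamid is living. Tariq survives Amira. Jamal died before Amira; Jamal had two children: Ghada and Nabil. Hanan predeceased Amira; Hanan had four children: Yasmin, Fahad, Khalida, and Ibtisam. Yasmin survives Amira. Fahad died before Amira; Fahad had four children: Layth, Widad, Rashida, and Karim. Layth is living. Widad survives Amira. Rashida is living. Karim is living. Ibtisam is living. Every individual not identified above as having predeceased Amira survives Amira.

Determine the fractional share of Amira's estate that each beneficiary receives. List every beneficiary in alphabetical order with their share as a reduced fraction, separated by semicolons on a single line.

There is no surviving spouse, so the entire estate passes to Amira's descendants per capita at each generation.
No one at generation 1 (Bashir, Jamal, Hanan) is living; moving to the next generation.
At generation 2 (Zuhair, Ghada, Nabil, Yasmin, Fahad, Khalida, Ibtisam) there are 7 shares of (1)/7 = 1/7 each.
Living: Ghada, Nabil, Yasmin, Khalida, and Ibtisam — each takes 1/7.
Deceased: Zuhair and Fahad. Their combined 2/7 is pooled and carried to generation 3.
At generation 3 (Hamid, Farouk, Tariq, Umar, Layth, Widad, Rashida, Karim) there are 8 shares of (2/7)/8 = 1/28 each.
Living: Hamid, Farouk, Tariq, Umar, Layth, Widad, Rashida, and Karim — each takes 1/28.

Farouk 1/28; Ghada 1/7; Hamid 1/28; Ibtisam 1/7; Karim 1/28; Khalida 1/7; Layth 1/28; Nabil 1/7; Rashida 1/28; Tariq 1/28; Umar 1/28; Widad 1/28; Yasmin 1/7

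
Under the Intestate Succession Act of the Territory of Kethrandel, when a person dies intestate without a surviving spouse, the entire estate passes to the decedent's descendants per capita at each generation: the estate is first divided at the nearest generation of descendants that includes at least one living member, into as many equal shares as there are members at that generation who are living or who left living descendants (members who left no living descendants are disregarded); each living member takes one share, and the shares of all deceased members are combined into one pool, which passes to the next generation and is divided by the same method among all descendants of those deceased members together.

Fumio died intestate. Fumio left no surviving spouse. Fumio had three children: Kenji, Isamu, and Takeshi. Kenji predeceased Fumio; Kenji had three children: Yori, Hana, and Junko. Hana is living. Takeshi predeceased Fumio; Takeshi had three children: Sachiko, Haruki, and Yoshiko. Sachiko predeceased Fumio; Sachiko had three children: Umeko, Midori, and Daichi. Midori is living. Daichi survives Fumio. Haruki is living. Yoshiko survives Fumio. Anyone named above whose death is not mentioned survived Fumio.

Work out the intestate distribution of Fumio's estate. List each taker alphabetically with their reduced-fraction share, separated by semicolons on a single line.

Daichi 1/27; Hana 1/9; Haruki 1/9; Isamu 1/3; Junko 1/9; Midori 1/27; Umeko 1/27; Yori 1/9; Yoshiko 1/9

There is no surviving spouse, so the entire estate passes to Fumio's descendants per capita at each generation.
At generation 1 (Kenji, Isamu, Takeshi) there are 3 shares of (1)/3 = 1/3 each.
Living: Isamu — each takes 1/3.
Deceased: Kenji and Takeshi. Their combined 2/3 is pooled and carried to generation 2.
At generation 2 (Yori, Hana, Junko, Sachiko, Haruki, Yoshiko) there are 6 shares of (2/3)/6 = 1/9 each.
Living: Yori, Hana, Junko, Haruki, and Yoshiko — each takes 1/9.
Deceased: Sachiko. That 1/9 share is carried to generation 3.
At generation 3 (Umeko, Midori, Daichi) there are 3 shares of (1/9)/3 = 1/27 each.
Living: Umeko, Midori, and Daichi — each takes 1/27.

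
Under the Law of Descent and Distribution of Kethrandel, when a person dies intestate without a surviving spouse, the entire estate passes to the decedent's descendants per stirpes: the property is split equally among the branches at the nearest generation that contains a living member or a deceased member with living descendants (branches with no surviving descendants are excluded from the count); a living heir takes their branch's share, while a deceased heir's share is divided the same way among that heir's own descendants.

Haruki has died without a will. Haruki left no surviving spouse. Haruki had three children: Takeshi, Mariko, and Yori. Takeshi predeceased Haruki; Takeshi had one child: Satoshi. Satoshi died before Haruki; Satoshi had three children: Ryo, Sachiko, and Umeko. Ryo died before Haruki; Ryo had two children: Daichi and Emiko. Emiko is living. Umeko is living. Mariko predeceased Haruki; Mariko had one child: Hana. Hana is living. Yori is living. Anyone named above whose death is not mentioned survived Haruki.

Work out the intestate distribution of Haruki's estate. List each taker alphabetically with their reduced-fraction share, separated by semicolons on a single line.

There is no surviving spouse, so the entire estate passes to Haruki's descendants per stirpes.
The estate is divided into 3 equal shares of 1/3 among Takeshi, Mariko, Yori.
Takeshi predeceased; the 1/3 allotted to Takeshi's branch passes to Takeshi's issue by representation.
Satoshi's line is the sole branch at this level, so the full 1/3 passes to Satoshi's issue by representation.
The 1/3 is divided into 3 equal shares of 1/9 among Ryo, Sachiko, Umeko.
Ryo predeceased; the 1/9 allotted to Ryo's branch passes to Ryo's issue by representation.
The 1/9 is divided into 2 equal shares of 1/18 among Daichi, Emiko.
Daichi is living and takes 1/18.
Emiko is living and takes 1/18.
Sachiko is living and takes 1/9.
Umeko is living and takes 1/9.
Mariko predeceased; the 1/3 allotted to Mariko's branch passes to Mariko's issue by representation.
Hana is the sole taker at this level and receives the full 1/3.
Yori is living and takes 1/3.

Daichi 1/18; Emiko 1/18; Hana 1/3; Sachiko 1/9; Umeko 1/9; Yori 1/3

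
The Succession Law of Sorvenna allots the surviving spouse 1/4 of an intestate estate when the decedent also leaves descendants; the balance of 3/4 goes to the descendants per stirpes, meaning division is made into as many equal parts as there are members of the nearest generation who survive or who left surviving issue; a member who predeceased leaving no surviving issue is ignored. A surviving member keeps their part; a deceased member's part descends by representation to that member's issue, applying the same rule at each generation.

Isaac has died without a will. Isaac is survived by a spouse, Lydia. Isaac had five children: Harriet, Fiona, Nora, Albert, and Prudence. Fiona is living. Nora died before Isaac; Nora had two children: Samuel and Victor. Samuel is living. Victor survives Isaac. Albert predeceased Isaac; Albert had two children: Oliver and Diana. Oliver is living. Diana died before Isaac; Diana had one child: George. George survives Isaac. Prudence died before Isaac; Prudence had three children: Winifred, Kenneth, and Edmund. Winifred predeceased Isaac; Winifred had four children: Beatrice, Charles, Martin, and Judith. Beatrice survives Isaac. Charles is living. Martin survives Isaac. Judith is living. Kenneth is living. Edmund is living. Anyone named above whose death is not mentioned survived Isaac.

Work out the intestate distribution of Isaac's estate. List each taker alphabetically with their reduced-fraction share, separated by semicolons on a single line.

Beatrice 1/80; Charles 1/80; Edmund 1/20; Fiona 3/20; George 3/40; Harriet 3/20; Judith 1/80; Kenneth 1/20; Lydia 1/4; Martin 1/80; Oliver 3/40; Samuel 3/40; Victor 3/40

Lydia, as surviving spouse, takes 1/4.
The remaining 3/4 passes to Isaac's descendants per stirpes.
The 3/4 is divided into 5 equal shares of 3/20 among Harriet, Fiona, Nora, Albert, Prudence.
Harriet is living and takes 3/20.
Fiona is living and takes 3/20.
Nora predeceased; the 3/20 allotted to Nora's branch passes to Nora's issue by representation.
The 3/20 is divided into 2 equal shares of 3/40 among Samuel, Victor.
Samuel is living and takes 3/40.
Victor is living and takes 3/40.
Albert predeceased; the 3/20 allotted to Albert's branch passes to Albert's issue by representation.
The 3/20 is divided into 2 equal shares of 3/40 among Oliver, Diana.
Oliver is living and takes 3/40.
Diana predeceased; the 3/40 allotted to Diana's branch passes to Diana's issue by representation.
George is the sole taker at this level and receives the full 3/40.
Prudence predeceased; the 3/20 allotted to Prudence's branch passes to Prudence's issue by representation.
The 3/20 is divided into 3 equal shares of 1/20 among Winifred, Kenneth, Edmund.
Winifred predeceased; the 1/20 allotted to Winifred's branch passes to Winifred's issue by representation.
The 1/20 is divided into 4 equal shares of 1/80 among Beatrice, Charles, Martin, Judith.
Beatrice is living and takes 1/80.
Charles is living and takes 1/80.
Martin is living and takes 1/80.
Judith is living and takes 1/80.
Kenneth is living and takes 1/20.
Edmund is living and takes 1/20.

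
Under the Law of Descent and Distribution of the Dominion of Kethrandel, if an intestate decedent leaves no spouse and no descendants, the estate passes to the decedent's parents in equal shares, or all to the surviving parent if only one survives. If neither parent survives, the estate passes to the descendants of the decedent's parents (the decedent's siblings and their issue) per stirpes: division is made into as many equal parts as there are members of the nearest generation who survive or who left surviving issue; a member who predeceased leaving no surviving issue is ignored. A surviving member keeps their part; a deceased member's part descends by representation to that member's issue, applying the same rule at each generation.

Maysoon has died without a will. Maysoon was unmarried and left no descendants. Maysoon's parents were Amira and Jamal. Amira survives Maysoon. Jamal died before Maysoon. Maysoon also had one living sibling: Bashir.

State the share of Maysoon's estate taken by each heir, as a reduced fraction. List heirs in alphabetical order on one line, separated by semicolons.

Amira 1

Only one parent, Amira, survives, so Amira takes the entire estate. The siblings take nothing because a surviving parent has priority.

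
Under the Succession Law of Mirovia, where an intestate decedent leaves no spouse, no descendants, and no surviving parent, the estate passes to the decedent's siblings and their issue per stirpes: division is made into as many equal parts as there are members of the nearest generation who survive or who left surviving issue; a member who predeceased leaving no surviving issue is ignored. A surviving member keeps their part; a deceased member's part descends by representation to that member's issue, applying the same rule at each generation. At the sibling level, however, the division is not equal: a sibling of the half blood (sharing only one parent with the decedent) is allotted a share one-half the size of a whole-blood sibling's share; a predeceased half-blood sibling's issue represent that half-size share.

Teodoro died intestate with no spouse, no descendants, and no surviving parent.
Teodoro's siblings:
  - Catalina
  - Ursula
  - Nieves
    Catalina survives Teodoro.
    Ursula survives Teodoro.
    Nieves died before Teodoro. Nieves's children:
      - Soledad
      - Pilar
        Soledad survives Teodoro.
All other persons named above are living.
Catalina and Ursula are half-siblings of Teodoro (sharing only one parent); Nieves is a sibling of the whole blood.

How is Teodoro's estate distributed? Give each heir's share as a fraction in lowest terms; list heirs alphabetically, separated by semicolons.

No spouse, descendants, or parent survives, so the estate passes to Teodoro's siblings per stirpes.
Half-blood siblings count for one-half the weight of whole-blood siblings at the initial division.
Dividing 1 in proportion to weights (total weight 2): Catalina (weight 1/2) → 1/4; Ursula (weight 1/2) → 1/4; Nieves (weight 1) → 1/2.
Catalina is living and takes 1/4.
Ursula is living and takes 1/4.
Nieves predeceased; the 1/2 allotted to Nieves's branch passes to Nieves's issue by representation.
The 1/2 is divided into 2 equal shares of 1/4 among Soledad, Pilar.
Soledad is living and takes 1/4.
Pilar is living and takes 1/4.

Catalina 1/4; Pilar 1/4; Soledad 1/4; Ursula 1/4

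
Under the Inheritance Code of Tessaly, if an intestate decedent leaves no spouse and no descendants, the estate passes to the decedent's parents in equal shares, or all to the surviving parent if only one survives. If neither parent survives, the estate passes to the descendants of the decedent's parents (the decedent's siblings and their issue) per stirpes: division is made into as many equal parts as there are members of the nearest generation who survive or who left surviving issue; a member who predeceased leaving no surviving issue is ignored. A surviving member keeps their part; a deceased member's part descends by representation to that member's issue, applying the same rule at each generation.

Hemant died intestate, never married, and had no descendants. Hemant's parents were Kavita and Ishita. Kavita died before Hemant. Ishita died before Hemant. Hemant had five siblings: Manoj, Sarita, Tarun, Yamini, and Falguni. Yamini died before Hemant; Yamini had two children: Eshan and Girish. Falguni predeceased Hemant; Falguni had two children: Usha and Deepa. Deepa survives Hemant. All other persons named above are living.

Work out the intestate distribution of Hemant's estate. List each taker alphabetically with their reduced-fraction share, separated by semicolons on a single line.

Neither parent survives and there are no descendants, so the estate passes to Hemant's siblings and their issue per stirpes.
The estate is divided into 5 equal shares of 1/5 among Manoj, Sarita, Tarun, Yamini, Falguni.
Manoj is living and takes 1/5.
Sarita is living and takes 1/5.
Tarun is living and takes 1/5.
Yamini predeceased; the 1/5 allotted to Yamini's branch passes to Yamini's issue by representation.
The 1/5 is divided into 2 equal shares of 1/10 among Eshan, Girish.
Eshan is living and takes 1/10.
Girish is living and takes 1/10.
Falguni predeceased; the 1/5 allotted to Falguni's branch passes to Falguni's issue by representation.
The 1/5 is divided into 2 equal shares of 1/10 among Usha, Deepa.
Usha is living and takes 1/10.
Deepa is living and takes 1/10.

Deepa 1/10; Eshan 1/10; Girish 1/10; Manoj 1/5; Sarita 1/5; Tarun 1/5; Usha 1/10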